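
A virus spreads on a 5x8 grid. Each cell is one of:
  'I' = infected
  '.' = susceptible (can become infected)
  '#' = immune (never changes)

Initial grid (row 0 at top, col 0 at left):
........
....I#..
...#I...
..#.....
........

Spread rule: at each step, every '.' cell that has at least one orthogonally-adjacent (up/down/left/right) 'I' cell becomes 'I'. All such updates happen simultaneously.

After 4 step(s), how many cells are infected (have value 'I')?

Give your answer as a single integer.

Answer: 30

Derivation:
Step 0 (initial): 2 infected
Step 1: +4 new -> 6 infected
Step 2: +7 new -> 13 infected
Step 3: +9 new -> 22 infected
Step 4: +8 new -> 30 infected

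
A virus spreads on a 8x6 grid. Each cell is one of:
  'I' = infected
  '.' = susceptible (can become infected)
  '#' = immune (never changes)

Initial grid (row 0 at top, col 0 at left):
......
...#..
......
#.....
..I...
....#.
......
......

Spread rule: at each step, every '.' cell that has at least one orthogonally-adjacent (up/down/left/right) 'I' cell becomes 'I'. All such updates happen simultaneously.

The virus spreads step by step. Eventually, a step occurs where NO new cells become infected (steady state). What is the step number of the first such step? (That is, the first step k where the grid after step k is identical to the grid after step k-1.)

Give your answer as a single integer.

Answer: 8

Derivation:
Step 0 (initial): 1 infected
Step 1: +4 new -> 5 infected
Step 2: +8 new -> 13 infected
Step 3: +9 new -> 22 infected
Step 4: +10 new -> 32 infected
Step 5: +8 new -> 40 infected
Step 6: +4 new -> 44 infected
Step 7: +1 new -> 45 infected
Step 8: +0 new -> 45 infected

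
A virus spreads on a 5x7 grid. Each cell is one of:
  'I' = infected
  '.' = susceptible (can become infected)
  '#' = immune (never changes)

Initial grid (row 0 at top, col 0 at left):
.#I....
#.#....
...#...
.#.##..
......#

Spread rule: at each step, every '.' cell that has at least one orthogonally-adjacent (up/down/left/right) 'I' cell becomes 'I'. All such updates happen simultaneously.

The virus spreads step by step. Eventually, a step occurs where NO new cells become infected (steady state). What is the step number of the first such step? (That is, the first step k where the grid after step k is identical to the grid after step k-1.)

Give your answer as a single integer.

Answer: 15

Derivation:
Step 0 (initial): 1 infected
Step 1: +1 new -> 2 infected
Step 2: +2 new -> 4 infected
Step 3: +2 new -> 6 infected
Step 4: +3 new -> 9 infected
Step 5: +2 new -> 11 infected
Step 6: +2 new -> 13 infected
Step 7: +2 new -> 15 infected
Step 8: +1 new -> 16 infected
Step 9: +1 new -> 17 infected
Step 10: +1 new -> 18 infected
Step 11: +2 new -> 20 infected
Step 12: +2 new -> 22 infected
Step 13: +2 new -> 24 infected
Step 14: +2 new -> 26 infected
Step 15: +0 new -> 26 infected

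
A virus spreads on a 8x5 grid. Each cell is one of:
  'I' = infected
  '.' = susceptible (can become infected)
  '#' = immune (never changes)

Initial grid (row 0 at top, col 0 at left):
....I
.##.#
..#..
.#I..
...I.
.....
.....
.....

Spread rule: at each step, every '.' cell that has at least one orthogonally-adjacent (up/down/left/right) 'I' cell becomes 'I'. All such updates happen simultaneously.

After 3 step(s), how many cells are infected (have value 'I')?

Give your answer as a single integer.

Answer: 23

Derivation:
Step 0 (initial): 3 infected
Step 1: +5 new -> 8 infected
Step 2: +8 new -> 16 infected
Step 3: +7 new -> 23 infected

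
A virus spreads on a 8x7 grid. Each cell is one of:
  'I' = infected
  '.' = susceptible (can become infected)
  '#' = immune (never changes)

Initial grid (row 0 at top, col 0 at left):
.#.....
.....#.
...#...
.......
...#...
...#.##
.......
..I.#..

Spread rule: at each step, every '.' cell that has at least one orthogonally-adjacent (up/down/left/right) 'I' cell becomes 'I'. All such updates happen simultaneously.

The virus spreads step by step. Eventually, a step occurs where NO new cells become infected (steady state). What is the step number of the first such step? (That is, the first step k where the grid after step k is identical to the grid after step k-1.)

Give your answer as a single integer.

Answer: 12

Derivation:
Step 0 (initial): 1 infected
Step 1: +3 new -> 4 infected
Step 2: +4 new -> 8 infected
Step 3: +4 new -> 12 infected
Step 4: +5 new -> 17 infected
Step 5: +7 new -> 24 infected
Step 6: +6 new -> 30 infected
Step 7: +7 new -> 37 infected
Step 8: +5 new -> 42 infected
Step 9: +3 new -> 45 infected
Step 10: +2 new -> 47 infected
Step 11: +1 new -> 48 infected
Step 12: +0 new -> 48 infected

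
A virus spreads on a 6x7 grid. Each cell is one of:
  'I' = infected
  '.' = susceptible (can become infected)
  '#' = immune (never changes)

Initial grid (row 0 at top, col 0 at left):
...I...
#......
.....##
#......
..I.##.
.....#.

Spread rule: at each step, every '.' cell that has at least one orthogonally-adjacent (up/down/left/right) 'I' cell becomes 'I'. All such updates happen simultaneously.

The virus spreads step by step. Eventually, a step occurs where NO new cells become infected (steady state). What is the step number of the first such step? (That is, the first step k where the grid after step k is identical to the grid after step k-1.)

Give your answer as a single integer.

Step 0 (initial): 2 infected
Step 1: +7 new -> 9 infected
Step 2: +11 new -> 20 infected
Step 3: +9 new -> 29 infected
Step 4: +3 new -> 32 infected
Step 5: +1 new -> 33 infected
Step 6: +1 new -> 34 infected
Step 7: +1 new -> 35 infected
Step 8: +0 new -> 35 infected

Answer: 8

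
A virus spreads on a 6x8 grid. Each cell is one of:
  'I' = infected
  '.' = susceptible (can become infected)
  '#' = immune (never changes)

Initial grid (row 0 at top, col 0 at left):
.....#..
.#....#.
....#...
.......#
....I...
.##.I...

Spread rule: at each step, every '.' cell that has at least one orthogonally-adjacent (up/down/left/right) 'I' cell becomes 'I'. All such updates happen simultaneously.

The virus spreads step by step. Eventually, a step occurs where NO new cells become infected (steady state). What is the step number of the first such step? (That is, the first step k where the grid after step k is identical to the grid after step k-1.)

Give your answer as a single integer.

Step 0 (initial): 2 infected
Step 1: +5 new -> 7 infected
Step 2: +5 new -> 12 infected
Step 3: +7 new -> 19 infected
Step 4: +6 new -> 25 infected
Step 5: +7 new -> 32 infected
Step 6: +4 new -> 36 infected
Step 7: +3 new -> 39 infected
Step 8: +2 new -> 41 infected
Step 9: +0 new -> 41 infected

Answer: 9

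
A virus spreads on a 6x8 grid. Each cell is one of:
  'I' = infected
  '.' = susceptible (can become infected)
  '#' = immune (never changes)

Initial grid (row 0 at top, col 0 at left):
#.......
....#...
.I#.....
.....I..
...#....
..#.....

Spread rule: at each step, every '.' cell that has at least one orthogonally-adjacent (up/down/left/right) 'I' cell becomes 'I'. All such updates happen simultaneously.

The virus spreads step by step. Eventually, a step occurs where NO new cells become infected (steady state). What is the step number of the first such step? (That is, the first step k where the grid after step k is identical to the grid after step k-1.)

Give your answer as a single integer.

Answer: 6

Derivation:
Step 0 (initial): 2 infected
Step 1: +7 new -> 9 infected
Step 2: +14 new -> 23 infected
Step 3: +12 new -> 35 infected
Step 4: +7 new -> 42 infected
Step 5: +1 new -> 43 infected
Step 6: +0 new -> 43 infected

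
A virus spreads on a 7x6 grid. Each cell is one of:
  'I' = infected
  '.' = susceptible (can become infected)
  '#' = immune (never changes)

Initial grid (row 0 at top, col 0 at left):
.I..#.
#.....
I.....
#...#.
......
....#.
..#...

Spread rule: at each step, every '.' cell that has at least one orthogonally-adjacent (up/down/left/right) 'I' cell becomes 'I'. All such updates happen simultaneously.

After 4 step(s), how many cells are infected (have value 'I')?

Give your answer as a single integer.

Answer: 20

Derivation:
Step 0 (initial): 2 infected
Step 1: +4 new -> 6 infected
Step 2: +4 new -> 10 infected
Step 3: +4 new -> 14 infected
Step 4: +6 new -> 20 infected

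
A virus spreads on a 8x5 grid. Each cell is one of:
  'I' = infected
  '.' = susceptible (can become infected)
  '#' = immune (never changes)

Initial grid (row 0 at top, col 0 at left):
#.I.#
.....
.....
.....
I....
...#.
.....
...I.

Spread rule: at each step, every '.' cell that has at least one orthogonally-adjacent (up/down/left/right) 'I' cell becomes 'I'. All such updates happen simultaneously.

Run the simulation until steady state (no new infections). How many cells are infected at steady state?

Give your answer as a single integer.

Step 0 (initial): 3 infected
Step 1: +9 new -> 12 infected
Step 2: +11 new -> 23 infected
Step 3: +10 new -> 33 infected
Step 4: +3 new -> 36 infected
Step 5: +1 new -> 37 infected
Step 6: +0 new -> 37 infected

Answer: 37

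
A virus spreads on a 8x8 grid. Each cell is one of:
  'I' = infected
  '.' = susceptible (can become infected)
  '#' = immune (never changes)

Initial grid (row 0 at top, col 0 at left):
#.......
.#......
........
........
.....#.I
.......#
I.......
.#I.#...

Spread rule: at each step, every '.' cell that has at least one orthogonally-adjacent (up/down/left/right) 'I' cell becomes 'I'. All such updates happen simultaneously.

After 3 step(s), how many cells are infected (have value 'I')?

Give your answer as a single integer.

Step 0 (initial): 3 infected
Step 1: +7 new -> 10 infected
Step 2: +7 new -> 17 infected
Step 3: +10 new -> 27 infected

Answer: 27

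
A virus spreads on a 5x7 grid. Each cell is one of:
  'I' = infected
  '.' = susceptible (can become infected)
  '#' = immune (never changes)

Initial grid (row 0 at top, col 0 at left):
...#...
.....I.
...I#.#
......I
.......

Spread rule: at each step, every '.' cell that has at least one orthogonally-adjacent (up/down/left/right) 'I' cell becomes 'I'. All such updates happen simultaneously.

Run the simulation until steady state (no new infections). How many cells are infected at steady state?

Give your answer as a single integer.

Step 0 (initial): 3 infected
Step 1: +9 new -> 12 infected
Step 2: +8 new -> 20 infected
Step 3: +6 new -> 26 infected
Step 4: +4 new -> 30 infected
Step 5: +2 new -> 32 infected
Step 6: +0 new -> 32 infected

Answer: 32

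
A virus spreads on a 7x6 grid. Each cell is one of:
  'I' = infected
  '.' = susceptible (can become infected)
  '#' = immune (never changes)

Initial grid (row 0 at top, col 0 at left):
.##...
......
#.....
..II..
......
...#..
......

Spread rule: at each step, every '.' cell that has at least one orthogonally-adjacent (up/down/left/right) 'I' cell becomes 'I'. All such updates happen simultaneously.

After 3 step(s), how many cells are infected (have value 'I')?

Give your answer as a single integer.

Step 0 (initial): 2 infected
Step 1: +6 new -> 8 infected
Step 2: +9 new -> 17 infected
Step 3: +9 new -> 26 infected

Answer: 26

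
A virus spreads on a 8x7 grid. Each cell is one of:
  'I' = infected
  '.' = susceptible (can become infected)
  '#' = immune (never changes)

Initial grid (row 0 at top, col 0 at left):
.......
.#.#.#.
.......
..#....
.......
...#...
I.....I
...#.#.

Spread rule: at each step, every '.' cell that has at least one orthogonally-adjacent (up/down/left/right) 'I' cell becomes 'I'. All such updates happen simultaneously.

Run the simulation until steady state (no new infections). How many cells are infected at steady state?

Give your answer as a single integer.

Step 0 (initial): 2 infected
Step 1: +6 new -> 8 infected
Step 2: +7 new -> 15 infected
Step 3: +9 new -> 24 infected
Step 4: +6 new -> 30 infected
Step 5: +6 new -> 36 infected
Step 6: +5 new -> 41 infected
Step 7: +5 new -> 46 infected
Step 8: +2 new -> 48 infected
Step 9: +1 new -> 49 infected
Step 10: +0 new -> 49 infected

Answer: 49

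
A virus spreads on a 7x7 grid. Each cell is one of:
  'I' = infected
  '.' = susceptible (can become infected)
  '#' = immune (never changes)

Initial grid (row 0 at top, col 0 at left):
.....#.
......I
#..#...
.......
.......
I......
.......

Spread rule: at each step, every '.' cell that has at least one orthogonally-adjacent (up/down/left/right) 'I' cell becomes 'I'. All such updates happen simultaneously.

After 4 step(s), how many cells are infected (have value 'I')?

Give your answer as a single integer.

Answer: 34

Derivation:
Step 0 (initial): 2 infected
Step 1: +6 new -> 8 infected
Step 2: +7 new -> 15 infected
Step 3: +9 new -> 24 infected
Step 4: +10 new -> 34 infected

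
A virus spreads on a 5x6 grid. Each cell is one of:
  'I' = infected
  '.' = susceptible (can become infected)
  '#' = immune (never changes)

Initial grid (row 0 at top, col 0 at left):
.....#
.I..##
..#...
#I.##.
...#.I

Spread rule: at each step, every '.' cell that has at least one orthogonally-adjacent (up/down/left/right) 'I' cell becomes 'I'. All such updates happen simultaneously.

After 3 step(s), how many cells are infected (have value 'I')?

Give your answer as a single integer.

Answer: 21

Derivation:
Step 0 (initial): 3 infected
Step 1: +8 new -> 11 infected
Step 2: +7 new -> 18 infected
Step 3: +3 new -> 21 infected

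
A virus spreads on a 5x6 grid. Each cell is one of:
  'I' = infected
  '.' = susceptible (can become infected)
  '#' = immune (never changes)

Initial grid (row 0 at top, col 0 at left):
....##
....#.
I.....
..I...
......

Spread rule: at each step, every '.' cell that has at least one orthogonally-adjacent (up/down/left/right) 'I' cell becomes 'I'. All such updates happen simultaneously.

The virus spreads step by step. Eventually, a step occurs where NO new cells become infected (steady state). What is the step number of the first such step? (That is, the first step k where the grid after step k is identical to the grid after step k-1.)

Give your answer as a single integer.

Step 0 (initial): 2 infected
Step 1: +7 new -> 9 infected
Step 2: +8 new -> 17 infected
Step 3: +6 new -> 23 infected
Step 4: +3 new -> 26 infected
Step 5: +1 new -> 27 infected
Step 6: +0 new -> 27 infected

Answer: 6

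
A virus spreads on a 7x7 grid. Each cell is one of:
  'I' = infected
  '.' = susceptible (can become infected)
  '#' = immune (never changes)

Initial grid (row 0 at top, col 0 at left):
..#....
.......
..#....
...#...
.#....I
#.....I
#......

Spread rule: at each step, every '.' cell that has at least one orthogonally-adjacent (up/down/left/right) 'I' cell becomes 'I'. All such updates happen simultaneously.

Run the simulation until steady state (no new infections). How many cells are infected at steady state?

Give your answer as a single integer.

Answer: 43

Derivation:
Step 0 (initial): 2 infected
Step 1: +4 new -> 6 infected
Step 2: +5 new -> 11 infected
Step 3: +6 new -> 17 infected
Step 4: +6 new -> 23 infected
Step 5: +6 new -> 29 infected
Step 6: +4 new -> 33 infected
Step 7: +4 new -> 37 infected
Step 8: +3 new -> 40 infected
Step 9: +2 new -> 42 infected
Step 10: +1 new -> 43 infected
Step 11: +0 new -> 43 infected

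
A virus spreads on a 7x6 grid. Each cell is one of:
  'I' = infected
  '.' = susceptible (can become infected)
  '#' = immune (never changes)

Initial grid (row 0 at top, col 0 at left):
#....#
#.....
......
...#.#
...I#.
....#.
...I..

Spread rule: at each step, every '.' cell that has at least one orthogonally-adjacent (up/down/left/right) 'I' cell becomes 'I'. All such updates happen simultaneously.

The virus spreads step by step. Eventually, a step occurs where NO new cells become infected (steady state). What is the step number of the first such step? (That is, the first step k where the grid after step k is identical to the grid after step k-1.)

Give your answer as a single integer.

Answer: 8

Derivation:
Step 0 (initial): 2 infected
Step 1: +4 new -> 6 infected
Step 2: +5 new -> 11 infected
Step 3: +6 new -> 17 infected
Step 4: +6 new -> 23 infected
Step 5: +5 new -> 28 infected
Step 6: +5 new -> 33 infected
Step 7: +2 new -> 35 infected
Step 8: +0 new -> 35 infected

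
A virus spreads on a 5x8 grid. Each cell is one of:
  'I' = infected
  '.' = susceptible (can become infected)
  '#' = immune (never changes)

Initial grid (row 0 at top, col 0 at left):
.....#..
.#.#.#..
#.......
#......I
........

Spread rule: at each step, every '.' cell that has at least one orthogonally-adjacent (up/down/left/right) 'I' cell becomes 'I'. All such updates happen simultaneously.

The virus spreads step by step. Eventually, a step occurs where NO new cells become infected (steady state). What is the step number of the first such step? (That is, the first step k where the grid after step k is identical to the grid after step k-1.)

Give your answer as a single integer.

Step 0 (initial): 1 infected
Step 1: +3 new -> 4 infected
Step 2: +4 new -> 8 infected
Step 3: +5 new -> 13 infected
Step 4: +4 new -> 17 infected
Step 5: +4 new -> 21 infected
Step 6: +4 new -> 25 infected
Step 7: +4 new -> 29 infected
Step 8: +2 new -> 31 infected
Step 9: +1 new -> 32 infected
Step 10: +1 new -> 33 infected
Step 11: +1 new -> 34 infected
Step 12: +0 new -> 34 infected

Answer: 12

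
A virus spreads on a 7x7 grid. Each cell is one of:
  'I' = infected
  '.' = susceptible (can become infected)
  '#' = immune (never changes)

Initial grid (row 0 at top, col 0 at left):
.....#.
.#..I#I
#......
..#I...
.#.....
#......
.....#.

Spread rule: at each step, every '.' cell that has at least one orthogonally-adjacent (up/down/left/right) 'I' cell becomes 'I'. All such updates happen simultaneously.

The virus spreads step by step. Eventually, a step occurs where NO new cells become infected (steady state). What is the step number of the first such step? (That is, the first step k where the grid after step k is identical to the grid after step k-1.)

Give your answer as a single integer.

Step 0 (initial): 3 infected
Step 1: +8 new -> 11 infected
Step 2: +9 new -> 20 infected
Step 3: +7 new -> 27 infected
Step 4: +7 new -> 34 infected
Step 5: +4 new -> 38 infected
Step 6: +3 new -> 41 infected
Step 7: +0 new -> 41 infected

Answer: 7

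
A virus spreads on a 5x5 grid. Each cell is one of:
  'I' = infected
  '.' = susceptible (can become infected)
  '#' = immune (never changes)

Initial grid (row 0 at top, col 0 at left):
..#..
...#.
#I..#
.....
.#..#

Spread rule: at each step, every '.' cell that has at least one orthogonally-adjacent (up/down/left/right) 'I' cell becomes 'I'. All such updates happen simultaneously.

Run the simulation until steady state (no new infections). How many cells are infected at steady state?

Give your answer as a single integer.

Answer: 16

Derivation:
Step 0 (initial): 1 infected
Step 1: +3 new -> 4 infected
Step 2: +6 new -> 10 infected
Step 3: +4 new -> 14 infected
Step 4: +2 new -> 16 infected
Step 5: +0 new -> 16 infected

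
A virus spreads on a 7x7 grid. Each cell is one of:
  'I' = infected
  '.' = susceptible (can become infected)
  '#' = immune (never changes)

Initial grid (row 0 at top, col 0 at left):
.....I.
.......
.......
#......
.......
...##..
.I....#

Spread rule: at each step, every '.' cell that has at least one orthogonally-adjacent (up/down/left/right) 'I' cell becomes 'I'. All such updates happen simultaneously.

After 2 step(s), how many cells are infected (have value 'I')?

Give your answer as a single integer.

Step 0 (initial): 2 infected
Step 1: +6 new -> 8 infected
Step 2: +8 new -> 16 infected

Answer: 16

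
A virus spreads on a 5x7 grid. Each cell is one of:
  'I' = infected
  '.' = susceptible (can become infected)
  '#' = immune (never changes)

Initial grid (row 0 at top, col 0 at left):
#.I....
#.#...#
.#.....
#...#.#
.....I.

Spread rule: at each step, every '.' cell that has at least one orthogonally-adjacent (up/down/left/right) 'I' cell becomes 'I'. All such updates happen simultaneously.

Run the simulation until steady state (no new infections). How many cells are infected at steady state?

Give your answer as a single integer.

Answer: 26

Derivation:
Step 0 (initial): 2 infected
Step 1: +5 new -> 7 infected
Step 2: +5 new -> 12 infected
Step 3: +8 new -> 20 infected
Step 4: +4 new -> 24 infected
Step 5: +2 new -> 26 infected
Step 6: +0 new -> 26 infected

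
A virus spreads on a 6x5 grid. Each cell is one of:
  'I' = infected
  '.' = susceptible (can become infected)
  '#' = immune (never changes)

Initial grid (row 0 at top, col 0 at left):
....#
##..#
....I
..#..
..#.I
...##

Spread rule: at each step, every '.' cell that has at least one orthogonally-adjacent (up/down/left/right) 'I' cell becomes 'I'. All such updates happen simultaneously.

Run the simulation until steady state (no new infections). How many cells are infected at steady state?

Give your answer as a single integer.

Step 0 (initial): 2 infected
Step 1: +3 new -> 5 infected
Step 2: +3 new -> 8 infected
Step 3: +3 new -> 11 infected
Step 4: +3 new -> 14 infected
Step 5: +3 new -> 17 infected
Step 6: +3 new -> 20 infected
Step 7: +2 new -> 22 infected
Step 8: +0 new -> 22 infected

Answer: 22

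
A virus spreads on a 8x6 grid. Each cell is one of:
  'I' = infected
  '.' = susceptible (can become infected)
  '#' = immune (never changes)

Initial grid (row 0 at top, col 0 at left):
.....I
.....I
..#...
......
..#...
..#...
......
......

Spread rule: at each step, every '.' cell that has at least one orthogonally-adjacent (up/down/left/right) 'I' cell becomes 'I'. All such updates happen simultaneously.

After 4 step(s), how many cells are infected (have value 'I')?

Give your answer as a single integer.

Answer: 19

Derivation:
Step 0 (initial): 2 infected
Step 1: +3 new -> 5 infected
Step 2: +4 new -> 9 infected
Step 3: +5 new -> 14 infected
Step 4: +5 new -> 19 infected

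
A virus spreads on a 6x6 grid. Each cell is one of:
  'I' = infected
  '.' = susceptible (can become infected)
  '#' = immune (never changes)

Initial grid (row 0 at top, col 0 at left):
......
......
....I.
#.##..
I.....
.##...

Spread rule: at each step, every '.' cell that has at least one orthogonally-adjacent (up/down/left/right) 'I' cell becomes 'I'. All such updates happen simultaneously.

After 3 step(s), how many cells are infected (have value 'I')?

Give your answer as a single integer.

Step 0 (initial): 2 infected
Step 1: +6 new -> 8 infected
Step 2: +8 new -> 16 infected
Step 3: +7 new -> 23 infected

Answer: 23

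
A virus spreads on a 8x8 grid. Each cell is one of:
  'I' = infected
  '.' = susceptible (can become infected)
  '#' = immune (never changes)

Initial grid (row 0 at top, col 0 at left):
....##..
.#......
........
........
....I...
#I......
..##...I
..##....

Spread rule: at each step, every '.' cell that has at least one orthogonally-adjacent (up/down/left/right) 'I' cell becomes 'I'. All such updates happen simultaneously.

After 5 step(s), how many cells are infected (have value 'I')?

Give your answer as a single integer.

Answer: 51

Derivation:
Step 0 (initial): 3 infected
Step 1: +10 new -> 13 infected
Step 2: +16 new -> 29 infected
Step 3: +11 new -> 40 infected
Step 4: +6 new -> 46 infected
Step 5: +5 new -> 51 infected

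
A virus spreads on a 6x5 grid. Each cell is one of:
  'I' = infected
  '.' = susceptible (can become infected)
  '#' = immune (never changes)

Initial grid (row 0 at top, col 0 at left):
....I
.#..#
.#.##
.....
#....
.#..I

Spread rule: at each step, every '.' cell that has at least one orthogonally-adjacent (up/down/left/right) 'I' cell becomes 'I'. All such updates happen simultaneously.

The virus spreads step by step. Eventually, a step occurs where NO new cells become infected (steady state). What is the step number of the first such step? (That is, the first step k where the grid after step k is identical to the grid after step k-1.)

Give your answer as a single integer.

Step 0 (initial): 2 infected
Step 1: +3 new -> 5 infected
Step 2: +5 new -> 10 infected
Step 3: +4 new -> 14 infected
Step 4: +4 new -> 18 infected
Step 5: +2 new -> 20 infected
Step 6: +2 new -> 22 infected
Step 7: +0 new -> 22 infected

Answer: 7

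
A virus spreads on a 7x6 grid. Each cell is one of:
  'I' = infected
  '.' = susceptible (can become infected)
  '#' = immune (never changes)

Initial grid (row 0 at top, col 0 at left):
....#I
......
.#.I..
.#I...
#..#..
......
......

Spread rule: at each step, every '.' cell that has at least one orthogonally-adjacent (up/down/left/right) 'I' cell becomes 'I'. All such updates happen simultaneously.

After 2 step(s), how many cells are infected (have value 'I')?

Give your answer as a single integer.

Answer: 16

Derivation:
Step 0 (initial): 3 infected
Step 1: +6 new -> 9 infected
Step 2: +7 new -> 16 infected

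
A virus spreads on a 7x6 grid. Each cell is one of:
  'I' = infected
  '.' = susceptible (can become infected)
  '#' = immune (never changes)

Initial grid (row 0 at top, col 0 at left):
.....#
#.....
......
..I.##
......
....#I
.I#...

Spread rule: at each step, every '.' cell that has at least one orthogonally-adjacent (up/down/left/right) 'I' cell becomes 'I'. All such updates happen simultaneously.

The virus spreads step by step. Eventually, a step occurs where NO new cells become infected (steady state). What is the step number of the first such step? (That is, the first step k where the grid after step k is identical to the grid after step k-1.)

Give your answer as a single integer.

Step 0 (initial): 3 infected
Step 1: +8 new -> 11 infected
Step 2: +10 new -> 21 infected
Step 3: +8 new -> 29 infected
Step 4: +4 new -> 33 infected
Step 5: +3 new -> 36 infected
Step 6: +0 new -> 36 infected

Answer: 6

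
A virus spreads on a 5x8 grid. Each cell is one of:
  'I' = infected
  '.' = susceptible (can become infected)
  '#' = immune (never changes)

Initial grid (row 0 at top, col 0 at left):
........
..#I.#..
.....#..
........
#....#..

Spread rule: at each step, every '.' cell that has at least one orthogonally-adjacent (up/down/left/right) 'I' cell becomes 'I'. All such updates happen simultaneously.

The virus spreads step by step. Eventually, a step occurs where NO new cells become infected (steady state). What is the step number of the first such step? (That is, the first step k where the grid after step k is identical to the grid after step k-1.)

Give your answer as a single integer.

Step 0 (initial): 1 infected
Step 1: +3 new -> 4 infected
Step 2: +5 new -> 9 infected
Step 3: +6 new -> 15 infected
Step 4: +8 new -> 23 infected
Step 5: +6 new -> 29 infected
Step 6: +4 new -> 33 infected
Step 7: +2 new -> 35 infected
Step 8: +0 new -> 35 infected

Answer: 8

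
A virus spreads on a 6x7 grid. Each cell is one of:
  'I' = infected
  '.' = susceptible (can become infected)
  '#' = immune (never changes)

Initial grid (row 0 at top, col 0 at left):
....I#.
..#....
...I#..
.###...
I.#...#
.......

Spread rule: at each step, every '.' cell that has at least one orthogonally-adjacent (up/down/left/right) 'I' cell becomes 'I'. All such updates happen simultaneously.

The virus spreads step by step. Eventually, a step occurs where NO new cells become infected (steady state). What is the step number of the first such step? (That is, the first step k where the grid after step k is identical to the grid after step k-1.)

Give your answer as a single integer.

Answer: 8

Derivation:
Step 0 (initial): 3 infected
Step 1: +7 new -> 10 infected
Step 2: +5 new -> 15 infected
Step 3: +6 new -> 21 infected
Step 4: +5 new -> 26 infected
Step 5: +5 new -> 31 infected
Step 6: +2 new -> 33 infected
Step 7: +1 new -> 34 infected
Step 8: +0 new -> 34 infected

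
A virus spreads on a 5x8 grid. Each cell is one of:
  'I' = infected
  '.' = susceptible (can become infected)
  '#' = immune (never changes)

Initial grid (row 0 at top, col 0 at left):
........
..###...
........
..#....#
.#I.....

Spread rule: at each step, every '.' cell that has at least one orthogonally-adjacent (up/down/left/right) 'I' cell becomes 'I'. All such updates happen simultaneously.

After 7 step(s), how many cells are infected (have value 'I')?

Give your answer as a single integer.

Answer: 26

Derivation:
Step 0 (initial): 1 infected
Step 1: +1 new -> 2 infected
Step 2: +2 new -> 4 infected
Step 3: +3 new -> 7 infected
Step 4: +4 new -> 11 infected
Step 5: +4 new -> 15 infected
Step 6: +5 new -> 20 infected
Step 7: +6 new -> 26 infected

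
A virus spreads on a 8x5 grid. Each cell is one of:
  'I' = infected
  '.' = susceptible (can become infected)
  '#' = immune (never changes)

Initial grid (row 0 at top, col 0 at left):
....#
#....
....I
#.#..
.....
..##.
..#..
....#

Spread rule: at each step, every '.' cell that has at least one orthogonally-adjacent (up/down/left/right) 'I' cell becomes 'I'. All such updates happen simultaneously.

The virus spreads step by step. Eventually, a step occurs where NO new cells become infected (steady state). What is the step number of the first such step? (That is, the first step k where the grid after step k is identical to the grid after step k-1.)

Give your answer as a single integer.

Answer: 10

Derivation:
Step 0 (initial): 1 infected
Step 1: +3 new -> 4 infected
Step 2: +4 new -> 8 infected
Step 3: +5 new -> 13 infected
Step 4: +6 new -> 19 infected
Step 5: +3 new -> 22 infected
Step 6: +4 new -> 26 infected
Step 7: +3 new -> 29 infected
Step 8: +2 new -> 31 infected
Step 9: +1 new -> 32 infected
Step 10: +0 new -> 32 infected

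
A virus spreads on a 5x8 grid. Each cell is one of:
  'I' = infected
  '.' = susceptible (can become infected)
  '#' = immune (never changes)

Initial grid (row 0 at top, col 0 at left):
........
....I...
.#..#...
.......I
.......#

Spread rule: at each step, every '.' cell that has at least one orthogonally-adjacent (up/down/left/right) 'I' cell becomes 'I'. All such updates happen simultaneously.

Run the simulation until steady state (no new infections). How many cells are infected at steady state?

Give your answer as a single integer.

Step 0 (initial): 2 infected
Step 1: +5 new -> 7 infected
Step 2: +10 new -> 17 infected
Step 3: +8 new -> 25 infected
Step 4: +5 new -> 30 infected
Step 5: +4 new -> 34 infected
Step 6: +2 new -> 36 infected
Step 7: +1 new -> 37 infected
Step 8: +0 new -> 37 infected

Answer: 37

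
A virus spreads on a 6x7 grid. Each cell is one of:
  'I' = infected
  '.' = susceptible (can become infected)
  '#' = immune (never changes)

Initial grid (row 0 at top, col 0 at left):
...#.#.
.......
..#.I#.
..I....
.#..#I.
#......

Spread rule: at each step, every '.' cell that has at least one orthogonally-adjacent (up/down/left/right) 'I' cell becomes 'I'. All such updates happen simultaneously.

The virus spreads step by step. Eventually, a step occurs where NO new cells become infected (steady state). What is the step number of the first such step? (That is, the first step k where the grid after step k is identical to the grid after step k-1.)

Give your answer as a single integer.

Step 0 (initial): 3 infected
Step 1: +9 new -> 12 infected
Step 2: +10 new -> 22 infected
Step 3: +8 new -> 30 infected
Step 4: +4 new -> 34 infected
Step 5: +1 new -> 35 infected
Step 6: +0 new -> 35 infected

Answer: 6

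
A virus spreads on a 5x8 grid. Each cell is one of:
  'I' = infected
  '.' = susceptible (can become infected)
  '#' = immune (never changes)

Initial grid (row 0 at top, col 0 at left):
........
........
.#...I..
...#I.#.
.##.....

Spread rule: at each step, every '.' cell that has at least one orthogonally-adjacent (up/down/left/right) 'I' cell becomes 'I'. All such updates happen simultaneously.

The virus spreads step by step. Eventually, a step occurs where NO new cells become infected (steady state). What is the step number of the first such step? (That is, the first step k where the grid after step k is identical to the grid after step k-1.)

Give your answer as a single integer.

Step 0 (initial): 2 infected
Step 1: +5 new -> 7 infected
Step 2: +7 new -> 14 infected
Step 3: +7 new -> 21 infected
Step 4: +5 new -> 26 infected
Step 5: +3 new -> 29 infected
Step 6: +3 new -> 32 infected
Step 7: +3 new -> 35 infected
Step 8: +0 new -> 35 infected

Answer: 8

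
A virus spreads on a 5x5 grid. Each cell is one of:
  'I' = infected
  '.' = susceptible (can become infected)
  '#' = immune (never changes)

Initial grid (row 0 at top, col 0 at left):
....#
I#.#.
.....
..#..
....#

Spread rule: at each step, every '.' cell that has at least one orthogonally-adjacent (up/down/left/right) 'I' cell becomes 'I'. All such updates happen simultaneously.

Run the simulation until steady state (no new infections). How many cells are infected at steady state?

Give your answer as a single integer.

Answer: 20

Derivation:
Step 0 (initial): 1 infected
Step 1: +2 new -> 3 infected
Step 2: +3 new -> 6 infected
Step 3: +4 new -> 10 infected
Step 4: +4 new -> 14 infected
Step 5: +3 new -> 17 infected
Step 6: +3 new -> 20 infected
Step 7: +0 new -> 20 infected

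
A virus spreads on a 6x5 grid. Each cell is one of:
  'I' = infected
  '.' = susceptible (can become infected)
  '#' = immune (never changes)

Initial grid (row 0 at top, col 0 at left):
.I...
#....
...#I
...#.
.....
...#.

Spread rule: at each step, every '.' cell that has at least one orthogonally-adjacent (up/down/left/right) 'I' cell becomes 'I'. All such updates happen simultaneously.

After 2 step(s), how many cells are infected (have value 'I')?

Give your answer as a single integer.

Step 0 (initial): 2 infected
Step 1: +5 new -> 7 infected
Step 2: +6 new -> 13 infected

Answer: 13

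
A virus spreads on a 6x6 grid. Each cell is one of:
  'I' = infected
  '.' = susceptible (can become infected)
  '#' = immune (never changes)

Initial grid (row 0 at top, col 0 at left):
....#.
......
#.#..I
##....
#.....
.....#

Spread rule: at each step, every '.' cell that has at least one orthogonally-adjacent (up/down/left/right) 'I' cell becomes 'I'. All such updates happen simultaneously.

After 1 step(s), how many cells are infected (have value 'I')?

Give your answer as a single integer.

Step 0 (initial): 1 infected
Step 1: +3 new -> 4 infected

Answer: 4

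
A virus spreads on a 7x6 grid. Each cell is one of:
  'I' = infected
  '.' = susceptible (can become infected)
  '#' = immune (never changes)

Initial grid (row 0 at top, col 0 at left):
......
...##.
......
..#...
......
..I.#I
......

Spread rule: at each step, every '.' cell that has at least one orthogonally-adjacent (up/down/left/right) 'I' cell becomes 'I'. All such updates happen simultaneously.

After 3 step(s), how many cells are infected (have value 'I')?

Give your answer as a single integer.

Answer: 22

Derivation:
Step 0 (initial): 2 infected
Step 1: +6 new -> 8 infected
Step 2: +8 new -> 16 infected
Step 3: +6 new -> 22 infected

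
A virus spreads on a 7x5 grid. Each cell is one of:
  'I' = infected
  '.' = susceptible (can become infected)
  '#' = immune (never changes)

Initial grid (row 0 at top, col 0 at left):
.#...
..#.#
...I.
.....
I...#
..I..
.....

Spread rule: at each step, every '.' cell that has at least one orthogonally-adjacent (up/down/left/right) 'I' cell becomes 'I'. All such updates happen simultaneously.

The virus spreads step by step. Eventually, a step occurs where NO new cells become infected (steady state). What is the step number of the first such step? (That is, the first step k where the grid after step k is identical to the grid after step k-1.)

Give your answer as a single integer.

Step 0 (initial): 3 infected
Step 1: +11 new -> 14 infected
Step 2: +11 new -> 25 infected
Step 3: +5 new -> 30 infected
Step 4: +1 new -> 31 infected
Step 5: +0 new -> 31 infected

Answer: 5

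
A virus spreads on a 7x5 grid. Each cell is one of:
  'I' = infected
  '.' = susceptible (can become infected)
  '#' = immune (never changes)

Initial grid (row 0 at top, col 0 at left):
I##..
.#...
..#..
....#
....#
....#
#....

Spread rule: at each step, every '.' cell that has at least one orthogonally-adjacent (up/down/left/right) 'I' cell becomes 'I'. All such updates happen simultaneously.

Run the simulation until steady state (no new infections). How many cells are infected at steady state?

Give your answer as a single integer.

Answer: 27

Derivation:
Step 0 (initial): 1 infected
Step 1: +1 new -> 2 infected
Step 2: +1 new -> 3 infected
Step 3: +2 new -> 5 infected
Step 4: +2 new -> 7 infected
Step 5: +3 new -> 10 infected
Step 6: +3 new -> 13 infected
Step 7: +4 new -> 17 infected
Step 8: +4 new -> 21 infected
Step 9: +4 new -> 25 infected
Step 10: +2 new -> 27 infected
Step 11: +0 new -> 27 infected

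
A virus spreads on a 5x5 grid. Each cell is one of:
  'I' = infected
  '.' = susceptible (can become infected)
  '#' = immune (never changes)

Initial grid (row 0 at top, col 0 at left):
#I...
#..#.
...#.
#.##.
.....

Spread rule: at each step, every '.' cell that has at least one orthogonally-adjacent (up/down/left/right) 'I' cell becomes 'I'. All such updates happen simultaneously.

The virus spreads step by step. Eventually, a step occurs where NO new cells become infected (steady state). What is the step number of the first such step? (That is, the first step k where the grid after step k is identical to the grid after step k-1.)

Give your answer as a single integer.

Step 0 (initial): 1 infected
Step 1: +2 new -> 3 infected
Step 2: +3 new -> 6 infected
Step 3: +4 new -> 10 infected
Step 4: +2 new -> 12 infected
Step 5: +3 new -> 15 infected
Step 6: +2 new -> 17 infected
Step 7: +1 new -> 18 infected
Step 8: +0 new -> 18 infected

Answer: 8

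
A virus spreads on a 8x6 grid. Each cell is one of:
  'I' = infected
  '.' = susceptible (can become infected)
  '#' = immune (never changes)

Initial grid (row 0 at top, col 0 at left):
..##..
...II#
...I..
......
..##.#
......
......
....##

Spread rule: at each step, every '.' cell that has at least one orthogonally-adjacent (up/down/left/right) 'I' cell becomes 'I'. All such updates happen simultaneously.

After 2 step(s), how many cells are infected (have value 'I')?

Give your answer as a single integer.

Step 0 (initial): 3 infected
Step 1: +5 new -> 8 infected
Step 2: +6 new -> 14 infected

Answer: 14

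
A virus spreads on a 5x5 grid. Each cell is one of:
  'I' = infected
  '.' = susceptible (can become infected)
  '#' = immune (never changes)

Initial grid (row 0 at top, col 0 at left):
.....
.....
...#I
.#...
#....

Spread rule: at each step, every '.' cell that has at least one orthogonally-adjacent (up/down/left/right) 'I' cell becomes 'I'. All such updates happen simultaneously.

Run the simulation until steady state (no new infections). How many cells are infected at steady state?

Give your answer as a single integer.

Step 0 (initial): 1 infected
Step 1: +2 new -> 3 infected
Step 2: +4 new -> 7 infected
Step 3: +4 new -> 11 infected
Step 4: +4 new -> 15 infected
Step 5: +4 new -> 19 infected
Step 6: +2 new -> 21 infected
Step 7: +1 new -> 22 infected
Step 8: +0 new -> 22 infected

Answer: 22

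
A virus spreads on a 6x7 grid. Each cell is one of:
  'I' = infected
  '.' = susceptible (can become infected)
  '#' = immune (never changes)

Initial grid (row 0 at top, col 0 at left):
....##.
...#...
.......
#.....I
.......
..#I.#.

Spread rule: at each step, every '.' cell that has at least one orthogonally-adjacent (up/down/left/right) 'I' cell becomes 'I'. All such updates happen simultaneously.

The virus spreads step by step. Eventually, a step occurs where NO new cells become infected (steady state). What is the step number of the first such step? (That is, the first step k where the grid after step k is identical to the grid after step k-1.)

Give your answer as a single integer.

Answer: 9

Derivation:
Step 0 (initial): 2 infected
Step 1: +5 new -> 7 infected
Step 2: +8 new -> 15 infected
Step 3: +6 new -> 21 infected
Step 4: +5 new -> 26 infected
Step 5: +3 new -> 29 infected
Step 6: +3 new -> 32 infected
Step 7: +3 new -> 35 infected
Step 8: +1 new -> 36 infected
Step 9: +0 new -> 36 infected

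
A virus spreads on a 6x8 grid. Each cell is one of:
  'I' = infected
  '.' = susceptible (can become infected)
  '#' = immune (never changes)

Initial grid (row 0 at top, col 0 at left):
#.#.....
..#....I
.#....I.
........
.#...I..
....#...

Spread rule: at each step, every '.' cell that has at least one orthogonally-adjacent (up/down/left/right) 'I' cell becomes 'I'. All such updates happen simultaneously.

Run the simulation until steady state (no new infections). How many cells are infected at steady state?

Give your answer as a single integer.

Step 0 (initial): 3 infected
Step 1: +9 new -> 12 infected
Step 2: +8 new -> 20 infected
Step 3: +7 new -> 27 infected
Step 4: +5 new -> 32 infected
Step 5: +3 new -> 35 infected
Step 6: +2 new -> 37 infected
Step 7: +2 new -> 39 infected
Step 8: +1 new -> 40 infected
Step 9: +1 new -> 41 infected
Step 10: +1 new -> 42 infected
Step 11: +0 new -> 42 infected

Answer: 42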